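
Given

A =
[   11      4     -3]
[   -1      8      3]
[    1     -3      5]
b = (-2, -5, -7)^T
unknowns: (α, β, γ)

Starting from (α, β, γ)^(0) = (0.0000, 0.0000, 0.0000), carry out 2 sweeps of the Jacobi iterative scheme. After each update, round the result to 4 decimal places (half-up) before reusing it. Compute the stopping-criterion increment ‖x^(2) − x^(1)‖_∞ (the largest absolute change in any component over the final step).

0.5023

Iteration 1:
  α = (-2 - (4)·0.0000 - (-3)·0.0000) / (11) = -0.1818
  β = (-5 - (-1)·0.0000 - (3)·0.0000) / (8) = -0.6250
  γ = (-7 - (1)·0.0000 - (-3)·0.0000) / (5) = -1.4000
Iteration 2:
  α = (-2 - (4)·-0.6250 - (-3)·-1.4000) / (11) = -0.3364
  β = (-5 - (-1)·-0.1818 - (3)·-1.4000) / (8) = -0.1227
  γ = (-7 - (1)·-0.1818 - (-3)·-0.6250) / (5) = -1.7386
Change: (-0.1546, 0.5023, -0.3386) → max |·| = 0.5023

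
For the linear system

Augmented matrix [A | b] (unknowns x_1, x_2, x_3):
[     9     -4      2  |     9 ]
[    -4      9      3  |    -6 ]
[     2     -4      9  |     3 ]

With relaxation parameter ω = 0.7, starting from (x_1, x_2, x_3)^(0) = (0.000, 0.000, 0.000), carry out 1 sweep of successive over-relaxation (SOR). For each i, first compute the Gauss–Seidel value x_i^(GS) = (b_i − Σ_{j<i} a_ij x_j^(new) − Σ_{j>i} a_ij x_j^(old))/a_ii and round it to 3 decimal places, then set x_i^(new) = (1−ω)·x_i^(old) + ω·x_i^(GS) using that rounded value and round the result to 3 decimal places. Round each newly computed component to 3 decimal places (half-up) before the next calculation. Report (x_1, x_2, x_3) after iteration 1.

(0.700, -0.249, 0.047)

Iteration 1:
  x_1: GS value = (9 - (-4)·0.000 - (2)·0.000) / (9) = 1.000;  x_1 ← (1−ω)·0.000 + ω·1.000 = 0.700
  x_2: GS value = (-6 - (-4)·0.700 - (3)·0.000) / (9) = -0.356;  x_2 ← (1−ω)·0.000 + ω·-0.356 = -0.249
  x_3: GS value = (3 - (2)·0.700 - (-4)·-0.249) / (9) = 0.067;  x_3 ← (1−ω)·0.000 + ω·0.067 = 0.047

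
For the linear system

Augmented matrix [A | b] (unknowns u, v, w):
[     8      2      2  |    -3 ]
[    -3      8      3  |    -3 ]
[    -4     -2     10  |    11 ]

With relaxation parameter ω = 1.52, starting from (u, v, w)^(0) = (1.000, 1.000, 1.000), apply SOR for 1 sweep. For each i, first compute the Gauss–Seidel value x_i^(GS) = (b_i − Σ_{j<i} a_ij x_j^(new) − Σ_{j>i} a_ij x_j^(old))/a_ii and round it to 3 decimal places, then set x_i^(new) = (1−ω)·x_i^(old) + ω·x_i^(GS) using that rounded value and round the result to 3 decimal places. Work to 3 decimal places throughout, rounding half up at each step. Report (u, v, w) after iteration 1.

Iteration 1:
  u: GS value = (-3 - (2)·1.000 - (2)·1.000) / (8) = -0.875;  u ← (1−ω)·1.000 + ω·-0.875 = -1.850
  v: GS value = (-3 - (-3)·-1.850 - (3)·1.000) / (8) = -1.444;  v ← (1−ω)·1.000 + ω·-1.444 = -2.715
  w: GS value = (11 - (-4)·-1.850 - (-2)·-2.715) / (10) = -0.183;  w ← (1−ω)·1.000 + ω·-0.183 = -0.798

(-1.850, -2.715, -0.798)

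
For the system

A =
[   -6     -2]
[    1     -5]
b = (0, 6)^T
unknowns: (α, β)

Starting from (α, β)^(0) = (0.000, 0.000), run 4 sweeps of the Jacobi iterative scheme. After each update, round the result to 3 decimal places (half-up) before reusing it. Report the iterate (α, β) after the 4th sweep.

(0.373, -1.120)

Iteration 1:
  α = (0 - (-2)·0.000) / (-6) = 0.000
  β = (6 - (1)·0.000) / (-5) = -1.200
Iteration 2:
  α = (0 - (-2)·-1.200) / (-6) = 0.400
  β = (6 - (1)·0.000) / (-5) = -1.200
Iteration 3:
  α = (0 - (-2)·-1.200) / (-6) = 0.400
  β = (6 - (1)·0.400) / (-5) = -1.120
Iteration 4:
  α = (0 - (-2)·-1.120) / (-6) = 0.373
  β = (6 - (1)·0.400) / (-5) = -1.120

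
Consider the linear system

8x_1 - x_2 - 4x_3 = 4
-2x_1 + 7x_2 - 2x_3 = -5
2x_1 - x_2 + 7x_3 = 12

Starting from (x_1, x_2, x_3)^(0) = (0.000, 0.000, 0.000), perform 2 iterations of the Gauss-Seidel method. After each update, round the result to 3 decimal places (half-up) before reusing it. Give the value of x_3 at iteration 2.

1.386

Iteration 1:
  x_1 = (4 - (-1)·0.000 - (-4)·0.000) / (8) = 0.500
  x_2 = (-5 - (-2)·0.500 - (-2)·0.000) / (7) = -0.571
  x_3 = (12 - (2)·0.500 - (-1)·-0.571) / (7) = 1.490
Iteration 2:
  x_1 = (4 - (-1)·-0.571 - (-4)·1.490) / (8) = 1.174
  x_2 = (-5 - (-2)·1.174 - (-2)·1.490) / (7) = 0.047
  x_3 = (12 - (2)·1.174 - (-1)·0.047) / (7) = 1.386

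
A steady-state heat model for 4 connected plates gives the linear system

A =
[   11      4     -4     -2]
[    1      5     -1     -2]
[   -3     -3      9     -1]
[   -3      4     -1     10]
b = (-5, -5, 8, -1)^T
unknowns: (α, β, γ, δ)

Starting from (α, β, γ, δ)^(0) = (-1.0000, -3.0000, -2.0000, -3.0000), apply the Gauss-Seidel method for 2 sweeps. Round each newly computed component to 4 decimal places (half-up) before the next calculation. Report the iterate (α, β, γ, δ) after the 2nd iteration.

(0.3880, -0.9137, 0.7859, 0.4605)

Iteration 1:
  α = (-5 - (4)·-3.0000 - (-4)·-2.0000 - (-2)·-3.0000) / (11) = -0.6364
  β = (-5 - (1)·-0.6364 - (-1)·-2.0000 - (-2)·-3.0000) / (5) = -2.4727
  γ = (8 - (-3)·-0.6364 - (-3)·-2.4727 - (-1)·-3.0000) / (9) = -0.4808
  δ = (-1 - (-3)·-0.6364 - (4)·-2.4727 - (-1)·-0.4808) / (10) = 0.6501
Iteration 2:
  α = (-5 - (4)·-2.4727 - (-4)·-0.4808 - (-2)·0.6501) / (11) = 0.3880
  β = (-5 - (1)·0.3880 - (-1)·-0.4808 - (-2)·0.6501) / (5) = -0.9137
  γ = (8 - (-3)·0.3880 - (-3)·-0.9137 - (-1)·0.6501) / (9) = 0.7859
  δ = (-1 - (-3)·0.3880 - (4)·-0.9137 - (-1)·0.7859) / (10) = 0.4605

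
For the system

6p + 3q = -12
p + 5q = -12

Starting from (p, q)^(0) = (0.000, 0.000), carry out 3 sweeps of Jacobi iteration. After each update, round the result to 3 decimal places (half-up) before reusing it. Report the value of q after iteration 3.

Iteration 1:
  p = (-12 - (3)·0.000) / (6) = -2.000
  q = (-12 - (1)·0.000) / (5) = -2.400
Iteration 2:
  p = (-12 - (3)·-2.400) / (6) = -0.800
  q = (-12 - (1)·-2.000) / (5) = -2.000
Iteration 3:
  p = (-12 - (3)·-2.000) / (6) = -1.000
  q = (-12 - (1)·-0.800) / (5) = -2.240

-2.240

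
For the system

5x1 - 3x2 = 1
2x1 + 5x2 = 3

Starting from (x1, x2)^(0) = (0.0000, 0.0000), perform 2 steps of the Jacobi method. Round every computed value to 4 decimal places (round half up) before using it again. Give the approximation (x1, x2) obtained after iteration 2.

(0.5600, 0.5200)

Iteration 1:
  x1 = (1 - (-3)·0.0000) / (5) = 0.2000
  x2 = (3 - (2)·0.0000) / (5) = 0.6000
Iteration 2:
  x1 = (1 - (-3)·0.6000) / (5) = 0.5600
  x2 = (3 - (2)·0.2000) / (5) = 0.5200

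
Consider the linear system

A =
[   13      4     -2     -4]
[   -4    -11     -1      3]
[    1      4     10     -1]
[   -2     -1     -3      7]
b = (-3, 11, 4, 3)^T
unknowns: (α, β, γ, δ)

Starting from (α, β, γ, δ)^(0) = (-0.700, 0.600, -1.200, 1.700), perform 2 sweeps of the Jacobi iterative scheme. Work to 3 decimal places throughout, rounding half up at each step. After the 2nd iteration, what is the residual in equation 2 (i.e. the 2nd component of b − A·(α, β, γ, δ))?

-2.607

Iteration 1:
  α = (-3 - (4)·0.600 - (-2)·-1.200 - (-4)·1.700) / (13) = -0.077
  β = (11 - (-4)·-0.700 - (-1)·-1.200 - (3)·1.700) / (-11) = -0.173
  γ = (4 - (1)·-0.700 - (4)·0.600 - (-1)·1.700) / (10) = 0.400
  δ = (3 - (-2)·-0.700 - (-1)·0.600 - (-3)·-1.200) / (7) = -0.200
Iteration 2:
  α = (-3 - (4)·-0.173 - (-2)·0.400 - (-4)·-0.200) / (13) = -0.178
  β = (11 - (-4)·-0.077 - (-1)·0.400 - (3)·-0.200) / (-11) = -1.063
  γ = (4 - (1)·-0.077 - (4)·-0.173 - (-1)·-0.200) / (10) = 0.457
  δ = (3 - (-2)·-0.077 - (-1)·-0.173 - (-3)·0.400) / (7) = 0.553
Residual b − A·x = (6.692, -2.607, 4.413, -0.919)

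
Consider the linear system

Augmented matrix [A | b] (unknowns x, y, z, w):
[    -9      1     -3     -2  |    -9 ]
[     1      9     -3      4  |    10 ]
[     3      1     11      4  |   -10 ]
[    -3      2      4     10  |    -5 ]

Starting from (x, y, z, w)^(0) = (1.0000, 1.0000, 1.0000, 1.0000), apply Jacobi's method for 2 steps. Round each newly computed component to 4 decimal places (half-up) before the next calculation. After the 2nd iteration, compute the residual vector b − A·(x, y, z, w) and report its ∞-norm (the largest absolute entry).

7.5440

Iteration 1:
  x = (-9 - (1)·1.0000 - (-3)·1.0000 - (-2)·1.0000) / (-9) = 0.5556
  y = (10 - (1)·1.0000 - (-3)·1.0000 - (4)·1.0000) / (9) = 0.8889
  z = (-10 - (3)·1.0000 - (1)·1.0000 - (4)·1.0000) / (11) = -1.6364
  w = (-5 - (-3)·1.0000 - (2)·1.0000 - (4)·1.0000) / (10) = -0.8000
Iteration 2:
  x = (-9 - (1)·0.8889 - (-3)·-1.6364 - (-2)·-0.8000) / (-9) = 1.8220
  y = (10 - (1)·0.5556 - (-3)·-1.6364 - (4)·-0.8000) / (9) = 0.8595
  z = (-10 - (3)·0.5556 - (1)·0.8889 - (4)·-0.8000) / (11) = -0.8505
  w = (-5 - (-3)·0.5556 - (2)·0.8889 - (4)·-1.6364) / (10) = 0.1435
Residual b − A·x = (4.2740, -2.6830, -7.5440, 0.7140); ∞-norm = 7.5440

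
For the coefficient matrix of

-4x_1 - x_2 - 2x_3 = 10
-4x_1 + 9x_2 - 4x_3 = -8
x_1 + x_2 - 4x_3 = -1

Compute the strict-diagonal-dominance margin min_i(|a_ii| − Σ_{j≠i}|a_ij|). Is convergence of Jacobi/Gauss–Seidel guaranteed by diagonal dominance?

1

row 1: |-4| − (1+2) = 1
row 2: |9| − (4+4) = 1
row 3: |-4| − (1+1) = 2
minimum over rows = 1 → strictly diagonally dominant (convergence guaranteed)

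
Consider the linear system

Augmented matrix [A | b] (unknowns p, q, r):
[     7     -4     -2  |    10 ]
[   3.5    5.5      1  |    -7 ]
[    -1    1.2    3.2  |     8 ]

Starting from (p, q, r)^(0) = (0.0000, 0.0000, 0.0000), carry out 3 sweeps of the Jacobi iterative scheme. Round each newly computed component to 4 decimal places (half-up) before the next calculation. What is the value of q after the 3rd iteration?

Iteration 1:
  p = (10 - (-4)·0.0000 - (-2)·0.0000) / (7) = 1.4286
  q = (-7 - (3.5)·0.0000 - (1)·0.0000) / (5.5) = -1.2727
  r = (8 - (-1)·0.0000 - (1.2)·0.0000) / (3.2) = 2.5000
Iteration 2:
  p = (10 - (-4)·-1.2727 - (-2)·2.5000) / (7) = 1.4156
  q = (-7 - (3.5)·1.4286 - (1)·2.5000) / (5.5) = -2.6364
  r = (8 - (-1)·1.4286 - (1.2)·-1.2727) / (3.2) = 3.4237
Iteration 3:
  p = (10 - (-4)·-2.6364 - (-2)·3.4237) / (7) = 0.9003
  q = (-7 - (3.5)·1.4156 - (1)·3.4237) / (5.5) = -2.7961
  r = (8 - (-1)·1.4156 - (1.2)·-2.6364) / (3.2) = 3.9310

-2.7961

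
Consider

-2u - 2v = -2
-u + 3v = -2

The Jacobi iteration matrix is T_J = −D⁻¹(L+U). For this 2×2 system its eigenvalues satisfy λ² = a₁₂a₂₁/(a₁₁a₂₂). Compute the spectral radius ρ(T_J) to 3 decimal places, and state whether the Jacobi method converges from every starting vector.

a₁₂a₂₁/(a₁₁a₂₂) = (-2)·(-1) / ((-2)·(3)) = -0.333333
ρ = √|-0.333333| = √0.333333 = 0.577
ρ < 1, so Jacobi converges

0.577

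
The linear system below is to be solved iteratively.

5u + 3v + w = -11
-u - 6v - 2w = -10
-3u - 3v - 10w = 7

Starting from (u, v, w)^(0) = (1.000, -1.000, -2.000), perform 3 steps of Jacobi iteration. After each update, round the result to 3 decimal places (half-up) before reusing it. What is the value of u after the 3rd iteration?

Iteration 1:
  u = (-11 - (3)·-1.000 - (1)·-2.000) / (5) = -1.200
  v = (-10 - (-1)·1.000 - (-2)·-2.000) / (-6) = 2.167
  w = (7 - (-3)·1.000 - (-3)·-1.000) / (-10) = -0.700
Iteration 2:
  u = (-11 - (3)·2.167 - (1)·-0.700) / (5) = -3.360
  v = (-10 - (-1)·-1.200 - (-2)·-0.700) / (-6) = 2.100
  w = (7 - (-3)·-1.200 - (-3)·2.167) / (-10) = -0.990
Iteration 3:
  u = (-11 - (3)·2.100 - (1)·-0.990) / (5) = -3.262
  v = (-10 - (-1)·-3.360 - (-2)·-0.990) / (-6) = 2.557
  w = (7 - (-3)·-3.360 - (-3)·2.100) / (-10) = -0.322

-3.262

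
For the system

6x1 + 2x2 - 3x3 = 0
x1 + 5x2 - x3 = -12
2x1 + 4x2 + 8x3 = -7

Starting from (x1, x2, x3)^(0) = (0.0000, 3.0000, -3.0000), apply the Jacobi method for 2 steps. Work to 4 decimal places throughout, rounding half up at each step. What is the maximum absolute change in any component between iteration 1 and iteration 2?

3.6250

Iteration 1:
  x1 = (0 - (2)·3.0000 - (-3)·-3.0000) / (6) = -2.5000
  x2 = (-12 - (1)·0.0000 - (-1)·-3.0000) / (5) = -3.0000
  x3 = (-7 - (2)·0.0000 - (4)·3.0000) / (8) = -2.3750
Iteration 2:
  x1 = (0 - (2)·-3.0000 - (-3)·-2.3750) / (6) = -0.1875
  x2 = (-12 - (1)·-2.5000 - (-1)·-2.3750) / (5) = -2.3750
  x3 = (-7 - (2)·-2.5000 - (4)·-3.0000) / (8) = 1.2500
Change: (2.3125, 0.6250, 3.6250) → max |·| = 3.6250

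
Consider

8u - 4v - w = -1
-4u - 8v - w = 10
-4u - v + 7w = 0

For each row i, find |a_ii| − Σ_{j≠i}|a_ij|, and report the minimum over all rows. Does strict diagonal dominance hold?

row 1: |8| − (4+1) = 3
row 2: |-8| − (4+1) = 3
row 3: |7| − (4+1) = 2
minimum over rows = 2 → strictly diagonally dominant (convergence guaranteed)

2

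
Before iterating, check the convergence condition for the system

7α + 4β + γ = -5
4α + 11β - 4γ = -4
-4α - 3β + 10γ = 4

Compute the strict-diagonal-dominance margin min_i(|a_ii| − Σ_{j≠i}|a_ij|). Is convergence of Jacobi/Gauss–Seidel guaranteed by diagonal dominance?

row 1: |7| − (4+1) = 2
row 2: |11| − (4+4) = 3
row 3: |10| − (4+3) = 3
minimum over rows = 2 → strictly diagonally dominant (convergence guaranteed)

2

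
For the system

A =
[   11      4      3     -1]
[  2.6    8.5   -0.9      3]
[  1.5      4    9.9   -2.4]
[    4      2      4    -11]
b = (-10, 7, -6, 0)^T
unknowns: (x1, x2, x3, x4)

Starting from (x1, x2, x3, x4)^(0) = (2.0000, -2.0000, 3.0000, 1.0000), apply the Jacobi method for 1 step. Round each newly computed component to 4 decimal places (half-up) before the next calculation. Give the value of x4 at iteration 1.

Iteration 1:
  x1 = (-10 - (4)·-2.0000 - (3)·3.0000 - (-1)·1.0000) / (11) = -0.9091
  x2 = (7 - (2.6)·2.0000 - (-0.9)·3.0000 - (3)·1.0000) / (8.5) = 0.1765
  x3 = (-6 - (1.5)·2.0000 - (4)·-2.0000 - (-2.4)·1.0000) / (9.9) = 0.1414
  x4 = (0 - (4)·2.0000 - (2)·-2.0000 - (4)·3.0000) / (-11) = 1.4545

1.4545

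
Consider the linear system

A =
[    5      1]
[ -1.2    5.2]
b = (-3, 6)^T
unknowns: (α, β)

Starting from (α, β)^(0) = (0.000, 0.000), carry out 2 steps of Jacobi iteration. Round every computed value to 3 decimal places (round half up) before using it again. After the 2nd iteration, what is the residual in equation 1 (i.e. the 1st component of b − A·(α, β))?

0.140

Iteration 1:
  α = (-3 - (1)·0.000) / (5) = -0.600
  β = (6 - (-1.2)·0.000) / (5.2) = 1.154
Iteration 2:
  α = (-3 - (1)·1.154) / (5) = -0.831
  β = (6 - (-1.2)·-0.600) / (5.2) = 1.015
Residual b − A·x = (0.140, -0.275)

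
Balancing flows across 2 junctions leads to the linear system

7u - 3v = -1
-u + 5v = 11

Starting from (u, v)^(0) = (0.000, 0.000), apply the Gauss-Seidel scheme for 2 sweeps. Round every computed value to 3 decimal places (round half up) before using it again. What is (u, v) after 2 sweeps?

Iteration 1:
  u = (-1 - (-3)·0.000) / (7) = -0.143
  v = (11 - (-1)·-0.143) / (5) = 2.171
Iteration 2:
  u = (-1 - (-3)·2.171) / (7) = 0.788
  v = (11 - (-1)·0.788) / (5) = 2.358

(0.788, 2.358)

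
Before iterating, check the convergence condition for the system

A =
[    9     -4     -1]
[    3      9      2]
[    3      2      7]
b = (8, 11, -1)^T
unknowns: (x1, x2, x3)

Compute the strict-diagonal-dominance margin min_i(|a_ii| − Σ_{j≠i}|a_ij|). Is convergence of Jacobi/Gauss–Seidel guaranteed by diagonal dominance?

2

row 1: |9| − (4+1) = 4
row 2: |9| − (3+2) = 4
row 3: |7| − (3+2) = 2
minimum over rows = 2 → strictly diagonally dominant (convergence guaranteed)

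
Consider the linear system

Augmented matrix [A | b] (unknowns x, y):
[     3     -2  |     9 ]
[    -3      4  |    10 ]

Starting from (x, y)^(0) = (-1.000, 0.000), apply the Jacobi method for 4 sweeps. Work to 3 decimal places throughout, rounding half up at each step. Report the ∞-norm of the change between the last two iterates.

Iteration 1:
  x = (9 - (-2)·0.000) / (3) = 3.000
  y = (10 - (-3)·-1.000) / (4) = 1.750
Iteration 2:
  x = (9 - (-2)·1.750) / (3) = 4.167
  y = (10 - (-3)·3.000) / (4) = 4.750
Iteration 3:
  x = (9 - (-2)·4.750) / (3) = 6.167
  y = (10 - (-3)·4.167) / (4) = 5.625
Iteration 4:
  x = (9 - (-2)·5.625) / (3) = 6.750
  y = (10 - (-3)·6.167) / (4) = 7.125
Change: (0.583, 1.500) → max |·| = 1.500

1.500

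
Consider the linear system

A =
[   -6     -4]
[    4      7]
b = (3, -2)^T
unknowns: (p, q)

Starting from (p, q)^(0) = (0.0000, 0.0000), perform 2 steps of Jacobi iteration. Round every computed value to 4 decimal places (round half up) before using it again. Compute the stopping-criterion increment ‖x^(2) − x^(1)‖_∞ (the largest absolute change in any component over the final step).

0.2857

Iteration 1:
  p = (3 - (-4)·0.0000) / (-6) = -0.5000
  q = (-2 - (4)·0.0000) / (7) = -0.2857
Iteration 2:
  p = (3 - (-4)·-0.2857) / (-6) = -0.3095
  q = (-2 - (4)·-0.5000) / (7) = 0.0000
Change: (0.1905, 0.2857) → max |·| = 0.2857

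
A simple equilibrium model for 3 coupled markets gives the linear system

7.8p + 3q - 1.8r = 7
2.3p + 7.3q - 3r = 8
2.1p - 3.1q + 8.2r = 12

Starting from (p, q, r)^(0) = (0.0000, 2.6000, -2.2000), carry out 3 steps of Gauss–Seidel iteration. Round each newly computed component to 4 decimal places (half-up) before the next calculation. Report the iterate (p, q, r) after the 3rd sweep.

Iteration 1:
  p = (7 - (3)·2.6000 - (-1.8)·-2.2000) / (7.8) = -0.6103
  q = (8 - (2.3)·-0.6103 - (-3)·-2.2000) / (7.3) = 0.3841
  r = (12 - (2.1)·-0.6103 - (-3.1)·0.3841) / (8.2) = 1.7649
Iteration 2:
  p = (7 - (3)·0.3841 - (-1.8)·1.7649) / (7.8) = 1.1570
  q = (8 - (2.3)·1.1570 - (-3)·1.7649) / (7.3) = 1.4567
  r = (12 - (2.1)·1.1570 - (-3.1)·1.4567) / (8.2) = 1.7178
Iteration 3:
  p = (7 - (3)·1.4567 - (-1.8)·1.7178) / (7.8) = 0.7336
  q = (8 - (2.3)·0.7336 - (-3)·1.7178) / (7.3) = 1.5707
  r = (12 - (2.1)·0.7336 - (-3.1)·1.5707) / (8.2) = 1.8693

(0.7336, 1.5707, 1.8693)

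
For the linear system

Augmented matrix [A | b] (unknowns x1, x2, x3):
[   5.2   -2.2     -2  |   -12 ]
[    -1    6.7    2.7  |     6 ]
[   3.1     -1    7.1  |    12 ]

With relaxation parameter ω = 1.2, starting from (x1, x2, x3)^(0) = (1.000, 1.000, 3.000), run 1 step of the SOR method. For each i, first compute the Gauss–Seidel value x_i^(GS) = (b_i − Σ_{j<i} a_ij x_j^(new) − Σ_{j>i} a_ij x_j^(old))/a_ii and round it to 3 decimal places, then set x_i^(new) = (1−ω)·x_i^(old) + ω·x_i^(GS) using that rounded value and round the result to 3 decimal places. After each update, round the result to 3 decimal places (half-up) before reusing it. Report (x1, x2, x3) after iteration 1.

(-1.077, -0.769, 1.862)

Iteration 1:
  x1: GS value = (-12 - (-2.2)·1.000 - (-2)·3.000) / (5.2) = -0.731;  x1 ← (1−ω)·1.000 + ω·-0.731 = -1.077
  x2: GS value = (6 - (-1)·-1.077 - (2.7)·3.000) / (6.7) = -0.474;  x2 ← (1−ω)·1.000 + ω·-0.474 = -0.769
  x3: GS value = (12 - (3.1)·-1.077 - (-1)·-0.769) / (7.1) = 2.052;  x3 ← (1−ω)·3.000 + ω·2.052 = 1.862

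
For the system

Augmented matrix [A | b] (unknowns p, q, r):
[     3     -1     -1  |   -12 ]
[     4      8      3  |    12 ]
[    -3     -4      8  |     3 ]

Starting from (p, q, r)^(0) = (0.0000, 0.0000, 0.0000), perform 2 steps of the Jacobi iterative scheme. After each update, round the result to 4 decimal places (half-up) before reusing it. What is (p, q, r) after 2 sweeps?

Iteration 1:
  p = (-12 - (-1)·0.0000 - (-1)·0.0000) / (3) = -4.0000
  q = (12 - (4)·0.0000 - (3)·0.0000) / (8) = 1.5000
  r = (3 - (-3)·0.0000 - (-4)·0.0000) / (8) = 0.3750
Iteration 2:
  p = (-12 - (-1)·1.5000 - (-1)·0.3750) / (3) = -3.3750
  q = (12 - (4)·-4.0000 - (3)·0.3750) / (8) = 3.3594
  r = (3 - (-3)·-4.0000 - (-4)·1.5000) / (8) = -0.3750

(-3.3750, 3.3594, -0.3750)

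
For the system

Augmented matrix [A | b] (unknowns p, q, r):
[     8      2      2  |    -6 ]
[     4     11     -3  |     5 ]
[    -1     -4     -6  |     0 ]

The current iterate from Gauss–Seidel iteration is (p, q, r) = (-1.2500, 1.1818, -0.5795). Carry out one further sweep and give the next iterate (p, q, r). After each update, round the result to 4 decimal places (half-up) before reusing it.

One sweep:
  p = (-6 - (2)·1.1818 - (2)·-0.5795) / (8) = -0.9006
  q = (5 - (4)·-0.9006 - (-3)·-0.5795) / (11) = 0.6240
  r = (0 - (-1)·-0.9006 - (-4)·0.6240) / (-6) = -0.2659

(-0.9006, 0.6240, -0.2659)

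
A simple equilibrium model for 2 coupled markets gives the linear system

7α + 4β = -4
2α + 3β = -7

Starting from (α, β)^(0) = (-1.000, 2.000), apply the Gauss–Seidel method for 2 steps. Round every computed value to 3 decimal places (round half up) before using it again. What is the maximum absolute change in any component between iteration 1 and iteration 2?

Iteration 1:
  α = (-4 - (4)·2.000) / (7) = -1.714
  β = (-7 - (2)·-1.714) / (3) = -1.191
Iteration 2:
  α = (-4 - (4)·-1.191) / (7) = 0.109
  β = (-7 - (2)·0.109) / (3) = -2.406
Change: (1.823, -1.215) → max |·| = 1.823

1.823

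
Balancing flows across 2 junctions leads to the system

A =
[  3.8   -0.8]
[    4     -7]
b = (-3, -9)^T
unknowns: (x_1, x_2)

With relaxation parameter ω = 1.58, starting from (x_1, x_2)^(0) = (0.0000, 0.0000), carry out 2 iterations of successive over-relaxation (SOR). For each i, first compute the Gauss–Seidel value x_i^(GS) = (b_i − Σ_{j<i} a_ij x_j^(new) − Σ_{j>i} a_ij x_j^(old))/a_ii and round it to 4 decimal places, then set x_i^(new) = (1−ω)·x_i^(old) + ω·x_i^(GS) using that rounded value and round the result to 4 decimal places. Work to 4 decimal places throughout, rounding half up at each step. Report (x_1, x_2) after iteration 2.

Iteration 1:
  x_1: GS value = (-3 - (-0.8)·0.0000) / (3.8) = -0.7895;  x_1 ← (1−ω)·0.0000 + ω·-0.7895 = -1.2474
  x_2: GS value = (-9 - (4)·-1.2474) / (-7) = 0.5729;  x_2 ← (1−ω)·0.0000 + ω·0.5729 = 0.9052
Iteration 2:
  x_1: GS value = (-3 - (-0.8)·0.9052) / (3.8) = -0.5989;  x_1 ← (1−ω)·-1.2474 + ω·-0.5989 = -0.2228
  x_2: GS value = (-9 - (4)·-0.2228) / (-7) = 1.1584;  x_2 ← (1−ω)·0.9052 + ω·1.1584 = 1.3053

(-0.2228, 1.3053)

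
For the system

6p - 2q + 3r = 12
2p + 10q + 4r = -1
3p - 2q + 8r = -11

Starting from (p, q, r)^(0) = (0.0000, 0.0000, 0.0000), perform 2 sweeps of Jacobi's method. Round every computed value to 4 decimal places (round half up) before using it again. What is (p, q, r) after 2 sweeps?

(2.6542, 0.0500, -2.1500)

Iteration 1:
  p = (12 - (-2)·0.0000 - (3)·0.0000) / (6) = 2.0000
  q = (-1 - (2)·0.0000 - (4)·0.0000) / (10) = -0.1000
  r = (-11 - (3)·0.0000 - (-2)·0.0000) / (8) = -1.3750
Iteration 2:
  p = (12 - (-2)·-0.1000 - (3)·-1.3750) / (6) = 2.6542
  q = (-1 - (2)·2.0000 - (4)·-1.3750) / (10) = 0.0500
  r = (-11 - (3)·2.0000 - (-2)·-0.1000) / (8) = -2.1500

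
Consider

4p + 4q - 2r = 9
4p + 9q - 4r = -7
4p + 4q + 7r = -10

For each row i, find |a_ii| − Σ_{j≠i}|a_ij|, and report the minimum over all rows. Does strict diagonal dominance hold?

row 1: |4| − (4+2) = -2
row 2: |9| − (4+4) = 1
row 3: |7| − (4+4) = -1
minimum over rows = -2 → not strictly diagonally dominant

-2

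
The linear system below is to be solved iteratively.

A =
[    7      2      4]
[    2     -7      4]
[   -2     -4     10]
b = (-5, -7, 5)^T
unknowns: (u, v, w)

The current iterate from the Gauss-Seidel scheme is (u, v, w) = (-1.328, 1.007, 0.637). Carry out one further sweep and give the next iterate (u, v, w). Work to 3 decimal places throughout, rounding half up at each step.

One sweep:
  u = (-5 - (2)·1.007 - (4)·0.637) / (7) = -1.366
  v = (-7 - (2)·-1.366 - (4)·0.637) / (-7) = 0.974
  w = (5 - (-2)·-1.366 - (-4)·0.974) / (10) = 0.616

(-1.366, 0.974, 0.616)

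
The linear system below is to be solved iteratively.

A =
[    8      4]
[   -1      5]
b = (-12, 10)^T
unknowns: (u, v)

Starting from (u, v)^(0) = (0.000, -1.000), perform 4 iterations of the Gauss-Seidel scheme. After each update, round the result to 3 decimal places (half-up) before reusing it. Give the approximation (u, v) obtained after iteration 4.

(-2.274, 1.545)

Iteration 1:
  u = (-12 - (4)·-1.000) / (8) = -1.000
  v = (10 - (-1)·-1.000) / (5) = 1.800
Iteration 2:
  u = (-12 - (4)·1.800) / (8) = -2.400
  v = (10 - (-1)·-2.400) / (5) = 1.520
Iteration 3:
  u = (-12 - (4)·1.520) / (8) = -2.260
  v = (10 - (-1)·-2.260) / (5) = 1.548
Iteration 4:
  u = (-12 - (4)·1.548) / (8) = -2.274
  v = (10 - (-1)·-2.274) / (5) = 1.545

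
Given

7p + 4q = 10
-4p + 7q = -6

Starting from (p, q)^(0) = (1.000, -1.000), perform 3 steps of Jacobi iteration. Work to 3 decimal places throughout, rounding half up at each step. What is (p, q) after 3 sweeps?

Iteration 1:
  p = (10 - (4)·-1.000) / (7) = 2.000
  q = (-6 - (-4)·1.000) / (7) = -0.286
Iteration 2:
  p = (10 - (4)·-0.286) / (7) = 1.592
  q = (-6 - (-4)·2.000) / (7) = 0.286
Iteration 3:
  p = (10 - (4)·0.286) / (7) = 1.265
  q = (-6 - (-4)·1.592) / (7) = 0.053

(1.265, 0.053)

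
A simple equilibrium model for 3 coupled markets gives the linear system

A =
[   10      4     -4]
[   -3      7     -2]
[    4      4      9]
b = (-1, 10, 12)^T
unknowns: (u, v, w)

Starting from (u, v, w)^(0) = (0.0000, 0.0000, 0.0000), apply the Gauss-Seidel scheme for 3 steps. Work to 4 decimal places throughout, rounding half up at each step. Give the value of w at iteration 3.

Iteration 1:
  u = (-1 - (4)·0.0000 - (-4)·0.0000) / (10) = -0.1000
  v = (10 - (-3)·-0.1000 - (-2)·0.0000) / (7) = 1.3857
  w = (12 - (4)·-0.1000 - (4)·1.3857) / (9) = 0.7619
Iteration 2:
  u = (-1 - (4)·1.3857 - (-4)·0.7619) / (10) = -0.3495
  v = (10 - (-3)·-0.3495 - (-2)·0.7619) / (7) = 1.4965
  w = (12 - (4)·-0.3495 - (4)·1.4965) / (9) = 0.8236
Iteration 3:
  u = (-1 - (4)·1.4965 - (-4)·0.8236) / (10) = -0.3692
  v = (10 - (-3)·-0.3692 - (-2)·0.8236) / (7) = 1.5057
  w = (12 - (4)·-0.3692 - (4)·1.5057) / (9) = 0.8282

0.8282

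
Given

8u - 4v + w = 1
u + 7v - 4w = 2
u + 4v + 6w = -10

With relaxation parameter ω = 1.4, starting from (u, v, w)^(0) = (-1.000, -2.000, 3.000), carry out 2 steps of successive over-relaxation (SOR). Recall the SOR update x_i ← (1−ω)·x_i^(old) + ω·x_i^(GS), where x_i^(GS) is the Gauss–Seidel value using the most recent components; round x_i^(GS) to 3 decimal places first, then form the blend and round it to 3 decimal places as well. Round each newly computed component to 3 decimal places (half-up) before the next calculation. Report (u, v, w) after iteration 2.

(4.620, -7.537, 6.356)

Iteration 1:
  u: GS value = (1 - (-4)·-2.000 - (1)·3.000) / (8) = -1.250;  u ← (1−ω)·-1.000 + ω·-1.250 = -1.350
  v: GS value = (2 - (1)·-1.350 - (-4)·3.000) / (7) = 2.193;  v ← (1−ω)·-2.000 + ω·2.193 = 3.870
  w: GS value = (-10 - (1)·-1.350 - (4)·3.870) / (6) = -4.022;  w ← (1−ω)·3.000 + ω·-4.022 = -6.831
Iteration 2:
  u: GS value = (1 - (-4)·3.870 - (1)·-6.831) / (8) = 2.914;  u ← (1−ω)·-1.350 + ω·2.914 = 4.620
  v: GS value = (2 - (1)·4.620 - (-4)·-6.831) / (7) = -4.278;  v ← (1−ω)·3.870 + ω·-4.278 = -7.537
  w: GS value = (-10 - (1)·4.620 - (4)·-7.537) / (6) = 2.588;  w ← (1−ω)·-6.831 + ω·2.588 = 6.356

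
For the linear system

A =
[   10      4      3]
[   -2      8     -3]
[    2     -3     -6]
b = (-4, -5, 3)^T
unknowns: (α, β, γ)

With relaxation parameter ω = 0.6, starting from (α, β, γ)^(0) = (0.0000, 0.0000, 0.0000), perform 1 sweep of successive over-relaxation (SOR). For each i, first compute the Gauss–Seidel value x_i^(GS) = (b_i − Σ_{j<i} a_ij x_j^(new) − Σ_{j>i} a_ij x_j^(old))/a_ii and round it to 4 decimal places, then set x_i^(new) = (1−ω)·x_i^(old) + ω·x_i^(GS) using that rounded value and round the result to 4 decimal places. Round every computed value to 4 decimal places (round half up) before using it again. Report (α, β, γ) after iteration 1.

Iteration 1:
  α: GS value = (-4 - (4)·0.0000 - (3)·0.0000) / (10) = -0.4000;  α ← (1−ω)·0.0000 + ω·-0.4000 = -0.2400
  β: GS value = (-5 - (-2)·-0.2400 - (-3)·0.0000) / (8) = -0.6850;  β ← (1−ω)·0.0000 + ω·-0.6850 = -0.4110
  γ: GS value = (3 - (2)·-0.2400 - (-3)·-0.4110) / (-6) = -0.3745;  γ ← (1−ω)·0.0000 + ω·-0.3745 = -0.2247

(-0.2400, -0.4110, -0.2247)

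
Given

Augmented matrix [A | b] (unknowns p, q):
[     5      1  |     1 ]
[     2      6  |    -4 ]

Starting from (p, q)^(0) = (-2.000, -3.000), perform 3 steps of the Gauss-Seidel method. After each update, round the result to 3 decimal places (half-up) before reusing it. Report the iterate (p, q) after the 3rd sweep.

(0.359, -0.786)

Iteration 1:
  p = (1 - (1)·-3.000) / (5) = 0.800
  q = (-4 - (2)·0.800) / (6) = -0.933
Iteration 2:
  p = (1 - (1)·-0.933) / (5) = 0.387
  q = (-4 - (2)·0.387) / (6) = -0.796
Iteration 3:
  p = (1 - (1)·-0.796) / (5) = 0.359
  q = (-4 - (2)·0.359) / (6) = -0.786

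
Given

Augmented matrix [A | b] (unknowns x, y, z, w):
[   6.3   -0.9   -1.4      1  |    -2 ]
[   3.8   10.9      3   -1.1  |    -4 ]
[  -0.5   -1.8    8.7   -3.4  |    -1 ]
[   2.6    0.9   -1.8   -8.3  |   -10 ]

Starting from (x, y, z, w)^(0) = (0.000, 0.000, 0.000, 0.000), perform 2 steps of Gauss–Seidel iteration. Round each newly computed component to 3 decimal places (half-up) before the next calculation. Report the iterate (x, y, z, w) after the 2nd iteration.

(-0.573, -0.003, 0.288, 0.963)

Iteration 1:
  x = (-2 - (-0.9)·0.000 - (-1.4)·0.000 - (1)·0.000) / (6.3) = -0.317
  y = (-4 - (3.8)·-0.317 - (3)·0.000 - (-1.1)·0.000) / (10.9) = -0.256
  z = (-1 - (-0.5)·-0.317 - (-1.8)·-0.256 - (-3.4)·0.000) / (8.7) = -0.186
  w = (-10 - (2.6)·-0.317 - (0.9)·-0.256 - (-1.8)·-0.186) / (-8.3) = 1.118
Iteration 2:
  x = (-2 - (-0.9)·-0.256 - (-1.4)·-0.186 - (1)·1.118) / (6.3) = -0.573
  y = (-4 - (3.8)·-0.573 - (3)·-0.186 - (-1.1)·1.118) / (10.9) = -0.003
  z = (-1 - (-0.5)·-0.573 - (-1.8)·-0.003 - (-3.4)·1.118) / (8.7) = 0.288
  w = (-10 - (2.6)·-0.573 - (0.9)·-0.003 - (-1.8)·0.288) / (-8.3) = 0.963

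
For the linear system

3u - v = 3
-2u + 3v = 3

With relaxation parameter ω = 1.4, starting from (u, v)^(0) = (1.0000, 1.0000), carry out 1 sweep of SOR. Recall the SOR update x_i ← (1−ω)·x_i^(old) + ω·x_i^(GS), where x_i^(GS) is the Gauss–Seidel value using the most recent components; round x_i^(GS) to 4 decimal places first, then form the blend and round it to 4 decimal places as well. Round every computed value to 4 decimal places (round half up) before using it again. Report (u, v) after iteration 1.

(1.4666, 2.3688)

Iteration 1:
  u: GS value = (3 - (-1)·1.0000) / (3) = 1.3333;  u ← (1−ω)·1.0000 + ω·1.3333 = 1.4666
  v: GS value = (3 - (-2)·1.4666) / (3) = 1.9777;  v ← (1−ω)·1.0000 + ω·1.9777 = 2.3688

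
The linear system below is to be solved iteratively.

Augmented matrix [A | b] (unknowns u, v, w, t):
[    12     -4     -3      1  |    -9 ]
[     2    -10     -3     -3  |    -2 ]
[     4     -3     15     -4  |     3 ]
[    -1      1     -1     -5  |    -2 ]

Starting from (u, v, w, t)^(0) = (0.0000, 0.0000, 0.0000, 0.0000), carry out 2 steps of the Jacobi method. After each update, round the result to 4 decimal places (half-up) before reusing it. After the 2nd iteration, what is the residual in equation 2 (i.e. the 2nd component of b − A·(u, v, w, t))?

1.3235

Iteration 1:
  u = (-9 - (-4)·0.0000 - (-3)·0.0000 - (1)·0.0000) / (12) = -0.7500
  v = (-2 - (2)·0.0000 - (-3)·0.0000 - (-3)·0.0000) / (-10) = 0.2000
  w = (3 - (4)·0.0000 - (-3)·0.0000 - (-4)·0.0000) / (15) = 0.2000
  t = (-2 - (-1)·0.0000 - (1)·0.0000 - (-1)·0.0000) / (-5) = 0.4000
Iteration 2:
  u = (-9 - (-4)·0.2000 - (-3)·0.2000 - (1)·0.4000) / (12) = -0.6667
  v = (-2 - (2)·-0.7500 - (-3)·0.2000 - (-3)·0.4000) / (-10) = -0.1300
  w = (3 - (4)·-0.7500 - (-3)·0.2000 - (-4)·0.4000) / (15) = 0.5467
  t = (-2 - (-1)·-0.7500 - (1)·0.2000 - (-1)·0.2000) / (-5) = 0.5500
Residual b − A·x = (-0.4295, 1.3235, -0.7237, 0.7600)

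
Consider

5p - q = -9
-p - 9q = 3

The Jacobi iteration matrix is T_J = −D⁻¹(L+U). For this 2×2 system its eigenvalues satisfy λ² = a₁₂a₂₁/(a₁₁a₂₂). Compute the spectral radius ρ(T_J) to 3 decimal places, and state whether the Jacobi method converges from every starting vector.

a₁₂a₂₁/(a₁₁a₂₂) = (-1)·(-1) / ((5)·(-9)) = -0.022222
ρ = √|-0.022222| = √0.022222 = 0.149
ρ < 1, so Jacobi converges

0.149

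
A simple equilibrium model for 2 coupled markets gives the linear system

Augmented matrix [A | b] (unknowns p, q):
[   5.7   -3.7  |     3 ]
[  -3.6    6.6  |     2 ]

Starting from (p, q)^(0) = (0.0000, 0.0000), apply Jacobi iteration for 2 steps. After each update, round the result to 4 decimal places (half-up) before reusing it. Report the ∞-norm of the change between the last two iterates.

Iteration 1:
  p = (3 - (-3.7)·0.0000) / (5.7) = 0.5263
  q = (2 - (-3.6)·0.0000) / (6.6) = 0.3030
Iteration 2:
  p = (3 - (-3.7)·0.3030) / (5.7) = 0.7230
  q = (2 - (-3.6)·0.5263) / (6.6) = 0.5901
Change: (0.1967, 0.2871) → max |·| = 0.2871

0.2871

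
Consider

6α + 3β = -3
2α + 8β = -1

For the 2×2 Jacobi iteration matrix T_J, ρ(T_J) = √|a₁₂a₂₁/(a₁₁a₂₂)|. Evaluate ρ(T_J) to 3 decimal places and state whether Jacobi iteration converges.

0.354

a₁₂a₂₁/(a₁₁a₂₂) = (3)·(2) / ((6)·(8)) = 0.125000
ρ = √|0.125000| = √0.125000 = 0.354
ρ < 1, so Jacobi converges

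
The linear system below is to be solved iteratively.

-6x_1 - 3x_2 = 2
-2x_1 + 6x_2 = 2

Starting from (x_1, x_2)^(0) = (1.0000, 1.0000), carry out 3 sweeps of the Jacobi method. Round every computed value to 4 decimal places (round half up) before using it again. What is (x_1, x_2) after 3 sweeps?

Iteration 1:
  x_1 = (2 - (-3)·1.0000) / (-6) = -0.8333
  x_2 = (2 - (-2)·1.0000) / (6) = 0.6667
Iteration 2:
  x_1 = (2 - (-3)·0.6667) / (-6) = -0.6667
  x_2 = (2 - (-2)·-0.8333) / (6) = 0.0556
Iteration 3:
  x_1 = (2 - (-3)·0.0556) / (-6) = -0.3611
  x_2 = (2 - (-2)·-0.6667) / (6) = 0.1111

(-0.3611, 0.1111)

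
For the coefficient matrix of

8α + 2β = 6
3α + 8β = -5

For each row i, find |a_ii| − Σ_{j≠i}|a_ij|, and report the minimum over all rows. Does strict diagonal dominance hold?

5

row 1: |8| − (2) = 6
row 2: |8| − (3) = 5
minimum over rows = 5 → strictly diagonally dominant (convergence guaranteed)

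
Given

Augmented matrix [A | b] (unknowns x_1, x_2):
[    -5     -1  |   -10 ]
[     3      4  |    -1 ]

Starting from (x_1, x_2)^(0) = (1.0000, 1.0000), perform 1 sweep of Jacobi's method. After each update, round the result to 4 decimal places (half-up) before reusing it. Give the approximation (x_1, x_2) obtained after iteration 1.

(1.8000, -1.0000)

Iteration 1:
  x_1 = (-10 - (-1)·1.0000) / (-5) = 1.8000
  x_2 = (-1 - (3)·1.0000) / (4) = -1.0000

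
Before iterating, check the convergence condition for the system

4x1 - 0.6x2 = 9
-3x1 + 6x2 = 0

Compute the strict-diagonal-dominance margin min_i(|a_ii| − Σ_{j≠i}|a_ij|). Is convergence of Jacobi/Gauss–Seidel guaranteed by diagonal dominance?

3

row 1: |4| − (0.6) = 3.4
row 2: |6| − (3) = 3
minimum over rows = 3 → strictly diagonally dominant (convergence guaranteed)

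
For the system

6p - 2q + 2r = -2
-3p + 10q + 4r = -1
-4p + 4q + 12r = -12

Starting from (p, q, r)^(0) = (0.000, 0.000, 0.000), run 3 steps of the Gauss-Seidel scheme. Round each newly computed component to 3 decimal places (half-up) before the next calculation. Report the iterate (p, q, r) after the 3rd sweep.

Iteration 1:
  p = (-2 - (-2)·0.000 - (2)·0.000) / (6) = -0.333
  q = (-1 - (-3)·-0.333 - (4)·0.000) / (10) = -0.200
  r = (-12 - (-4)·-0.333 - (4)·-0.200) / (12) = -1.044
Iteration 2:
  p = (-2 - (-2)·-0.200 - (2)·-1.044) / (6) = -0.052
  q = (-1 - (-3)·-0.052 - (4)·-1.044) / (10) = 0.302
  r = (-12 - (-4)·-0.052 - (4)·0.302) / (12) = -1.118
Iteration 3:
  p = (-2 - (-2)·0.302 - (2)·-1.118) / (6) = 0.140
  q = (-1 - (-3)·0.140 - (4)·-1.118) / (10) = 0.389
  r = (-12 - (-4)·0.140 - (4)·0.389) / (12) = -1.083

(0.140, 0.389, -1.083)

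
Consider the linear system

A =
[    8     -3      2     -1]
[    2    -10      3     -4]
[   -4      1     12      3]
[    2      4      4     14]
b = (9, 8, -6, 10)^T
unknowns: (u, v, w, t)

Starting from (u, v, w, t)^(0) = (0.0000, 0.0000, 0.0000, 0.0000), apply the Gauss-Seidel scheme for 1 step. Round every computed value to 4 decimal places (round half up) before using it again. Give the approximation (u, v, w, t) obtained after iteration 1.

(1.1250, -0.5750, -0.0771, 0.7399)

Iteration 1:
  u = (9 - (-3)·0.0000 - (2)·0.0000 - (-1)·0.0000) / (8) = 1.1250
  v = (8 - (2)·1.1250 - (3)·0.0000 - (-4)·0.0000) / (-10) = -0.5750
  w = (-6 - (-4)·1.1250 - (1)·-0.5750 - (3)·0.0000) / (12) = -0.0771
  t = (10 - (2)·1.1250 - (4)·-0.5750 - (4)·-0.0771) / (14) = 0.7399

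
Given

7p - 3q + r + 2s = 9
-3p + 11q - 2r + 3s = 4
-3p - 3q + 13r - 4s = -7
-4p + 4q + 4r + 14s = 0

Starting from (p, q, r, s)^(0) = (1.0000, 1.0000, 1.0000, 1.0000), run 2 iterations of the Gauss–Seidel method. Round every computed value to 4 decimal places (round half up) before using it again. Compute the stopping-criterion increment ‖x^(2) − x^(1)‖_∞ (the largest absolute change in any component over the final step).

Iteration 1:
  p = (9 - (-3)·1.0000 - (1)·1.0000 - (2)·1.0000) / (7) = 1.2857
  q = (4 - (-3)·1.2857 - (-2)·1.0000 - (3)·1.0000) / (11) = 0.6234
  r = (-7 - (-3)·1.2857 - (-3)·0.6234 - (-4)·1.0000) / (13) = 0.2098
  s = (0 - (-4)·1.2857 - (4)·0.6234 - (4)·0.2098) / (14) = 0.1293
Iteration 2:
  p = (9 - (-3)·0.6234 - (1)·0.2098 - (2)·0.1293) / (7) = 1.4860
  q = (4 - (-3)·1.4860 - (-2)·0.2098 - (3)·0.1293) / (11) = 0.7718
  r = (-7 - (-3)·1.4860 - (-3)·0.7718 - (-4)·0.1293) / (13) = 0.0224
  s = (0 - (-4)·1.4860 - (4)·0.7718 - (4)·0.0224) / (14) = 0.1977
Change: (0.2003, 0.1484, -0.1874, 0.0684) → max |·| = 0.2003

0.2003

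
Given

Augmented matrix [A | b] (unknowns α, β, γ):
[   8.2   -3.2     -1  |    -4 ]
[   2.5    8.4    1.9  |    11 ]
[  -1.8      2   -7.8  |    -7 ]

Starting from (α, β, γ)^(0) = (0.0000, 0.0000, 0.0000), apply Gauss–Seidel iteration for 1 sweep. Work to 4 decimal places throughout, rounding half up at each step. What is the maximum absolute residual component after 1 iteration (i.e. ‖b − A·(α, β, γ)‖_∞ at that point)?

6.0380

Iteration 1:
  α = (-4 - (-3.2)·0.0000 - (-1)·0.0000) / (8.2) = -0.4878
  β = (11 - (2.5)·-0.4878 - (1.9)·0.0000) / (8.4) = 1.4547
  γ = (-7 - (-1.8)·-0.4878 - (2)·1.4547) / (-7.8) = 1.3830
Residual b − A·x = (6.0380, -2.6277, 0.0000); ∞-norm = 6.0380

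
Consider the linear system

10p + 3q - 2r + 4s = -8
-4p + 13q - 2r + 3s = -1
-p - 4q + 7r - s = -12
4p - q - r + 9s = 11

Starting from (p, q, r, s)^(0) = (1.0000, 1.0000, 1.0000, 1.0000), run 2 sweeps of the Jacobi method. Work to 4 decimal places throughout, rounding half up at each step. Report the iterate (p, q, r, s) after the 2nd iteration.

(-1.4176, -0.8396, -1.6693, 1.7219)

Iteration 1:
  p = (-8 - (3)·1.0000 - (-2)·1.0000 - (4)·1.0000) / (10) = -1.3000
  q = (-1 - (-4)·1.0000 - (-2)·1.0000 - (3)·1.0000) / (13) = 0.1538
  r = (-12 - (-1)·1.0000 - (-4)·1.0000 - (-1)·1.0000) / (7) = -0.8571
  s = (11 - (4)·1.0000 - (-1)·1.0000 - (-1)·1.0000) / (9) = 1.0000
Iteration 2:
  p = (-8 - (3)·0.1538 - (-2)·-0.8571 - (4)·1.0000) / (10) = -1.4176
  q = (-1 - (-4)·-1.3000 - (-2)·-0.8571 - (3)·1.0000) / (13) = -0.8396
  r = (-12 - (-1)·-1.3000 - (-4)·0.1538 - (-1)·1.0000) / (7) = -1.6693
  s = (11 - (4)·-1.3000 - (-1)·0.1538 - (-1)·-0.8571) / (9) = 1.7219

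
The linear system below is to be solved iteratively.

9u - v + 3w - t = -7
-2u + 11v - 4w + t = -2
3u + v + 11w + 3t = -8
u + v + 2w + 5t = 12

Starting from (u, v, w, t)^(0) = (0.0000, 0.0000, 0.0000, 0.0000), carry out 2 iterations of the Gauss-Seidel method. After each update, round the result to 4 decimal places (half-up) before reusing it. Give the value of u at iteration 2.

-0.3390

Iteration 1:
  u = (-7 - (-1)·0.0000 - (3)·0.0000 - (-1)·0.0000) / (9) = -0.7778
  v = (-2 - (-2)·-0.7778 - (-4)·0.0000 - (1)·0.0000) / (11) = -0.3232
  w = (-8 - (3)·-0.7778 - (1)·-0.3232 - (3)·0.0000) / (11) = -0.4858
  t = (12 - (1)·-0.7778 - (1)·-0.3232 - (2)·-0.4858) / (5) = 2.8145
Iteration 2:
  u = (-7 - (-1)·-0.3232 - (3)·-0.4858 - (-1)·2.8145) / (9) = -0.3390
  v = (-2 - (-2)·-0.3390 - (-4)·-0.4858 - (1)·2.8145) / (11) = -0.6760
  w = (-8 - (3)·-0.3390 - (1)·-0.6760 - (3)·2.8145) / (11) = -1.3410
  t = (12 - (1)·-0.3390 - (1)·-0.6760 - (2)·-1.3410) / (5) = 3.1394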